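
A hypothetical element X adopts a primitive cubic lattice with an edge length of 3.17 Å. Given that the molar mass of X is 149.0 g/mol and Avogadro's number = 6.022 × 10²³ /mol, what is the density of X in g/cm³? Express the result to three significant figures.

A simple cubic unit cell contains Z = 1 atom.
Cell volume: a³ = (3.17 Å)³ = (3.170 × 10^-8 cm)³ = 3.186 × 10^-23 cm³.
ρ = Z·M/(N_A·a³) = 1 × 149.0 / (6.022 × 10²³ × 3.186 × 10^-23) = 7.767 g/cm³.

7.77 g/cm³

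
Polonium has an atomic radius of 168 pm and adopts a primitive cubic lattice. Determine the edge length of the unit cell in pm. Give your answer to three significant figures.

336 pm

In a simple cubic lattice, atoms touch along the cell edge, so a = 2r.
a = 2r = 2 × 168 = 336 pm.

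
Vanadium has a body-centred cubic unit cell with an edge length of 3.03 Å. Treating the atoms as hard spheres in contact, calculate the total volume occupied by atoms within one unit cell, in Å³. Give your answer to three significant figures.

18.9 Å³

In a BCC lattice atoms touch along the body diagonal, so √3·a = 4r, so r = 0.4330a = 1.312 Å.
V_atoms = Z × (4/3)πr³ = 2 × (4/3)π × (1.312)³ = 18.9 Å³.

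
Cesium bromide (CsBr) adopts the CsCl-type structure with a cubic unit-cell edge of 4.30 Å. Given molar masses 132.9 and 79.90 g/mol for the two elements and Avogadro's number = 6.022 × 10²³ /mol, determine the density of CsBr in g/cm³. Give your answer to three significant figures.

The CsCl-type structure contains Z = 1 formula unit per cell; M(CsBr) = 132.9 + 79.90 = 212.8 g/mol.
a³ = (4.300 × 10^-8 cm)³ = 7.951 × 10^-23 cm³.
ρ = 1 × 212.8 / (6.022 × 10²³ × 7.951 × 10^-23) = 4.445 g/cm³.

4.44 g/cm³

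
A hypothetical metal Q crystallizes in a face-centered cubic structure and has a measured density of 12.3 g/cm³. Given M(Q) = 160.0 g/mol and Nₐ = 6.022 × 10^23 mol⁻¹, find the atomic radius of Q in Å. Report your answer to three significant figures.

For an FCC cell (Z = 4), a³ = Z·M/(N_A·ρ) = 4 × 160.0 / (6.022 × 10²³ × 12.30) = 8.640 × 10^-23 cm³, so a = 4.421 × 10^-8 cm = 4.421 Å.
Atoms touch along the face diagonal, so √2·a = 4r, so r = 0.3536 × a = 1.56 Å.

1.56 Å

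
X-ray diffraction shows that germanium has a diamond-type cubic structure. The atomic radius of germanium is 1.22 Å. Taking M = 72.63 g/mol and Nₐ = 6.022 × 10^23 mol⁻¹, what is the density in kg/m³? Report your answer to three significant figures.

In a diamond cubic lattice, nearest neighbors lie along the body diagonal with √3·a = 8r, giving a = 5.635 Å = 5.635 × 10^-8 cm.
With Z = 8, ρ = Z·M/(N_A·a³) = 8 × 72.63 / (6.022 × 10²³ × 1.789 × 10^-22) = 5.393 g/cm³ = 5390 kg/m³.

5390 kg/m³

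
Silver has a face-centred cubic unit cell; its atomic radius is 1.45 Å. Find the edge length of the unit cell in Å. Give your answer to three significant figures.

4.10 Å

In an FCC lattice, atoms touch along the face diagonal, so √2·a = 4r.
a = 4r/√2 = 4 × 1.45 / 1.4142 = 4.10 Å.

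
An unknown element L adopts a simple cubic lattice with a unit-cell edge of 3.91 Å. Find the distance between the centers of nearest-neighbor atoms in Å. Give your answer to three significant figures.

3.91 Å

In a simple cubic structure, atoms touch along the cell edge, so a = 2r; the nearest-neighbor distance equals 2r = 1.000·a.
d = 1.000 × 3.91 = 3.91 Å.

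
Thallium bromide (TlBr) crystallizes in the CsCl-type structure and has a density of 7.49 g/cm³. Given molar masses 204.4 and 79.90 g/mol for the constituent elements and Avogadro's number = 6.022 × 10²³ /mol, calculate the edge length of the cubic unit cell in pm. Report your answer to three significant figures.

M(TlBr) = 284.3 g/mol; Z = 1 formula unit per cell.
a³ = Z·M/(N_A·ρ) = 1 × 284.3 / (6.022 × 10²³ × 7.49) = 6.303 × 10^-23 cm³, so a = 3.980 × 10^-8 cm = 398 pm.

398 pm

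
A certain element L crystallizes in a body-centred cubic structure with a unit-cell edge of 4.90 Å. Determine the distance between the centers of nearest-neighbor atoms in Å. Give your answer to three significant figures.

4.24 Å

In a BCC structure, atoms touch along the body diagonal, so √3·a = 4r; the nearest-neighbor distance equals 2r = 0.8660·a.
d = 0.8660 × 4.90 = 4.24 Å.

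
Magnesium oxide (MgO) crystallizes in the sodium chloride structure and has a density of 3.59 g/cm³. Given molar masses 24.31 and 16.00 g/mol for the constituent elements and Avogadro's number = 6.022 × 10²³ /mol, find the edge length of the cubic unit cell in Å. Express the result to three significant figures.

M(MgO) = 40.31 g/mol; Z = 4 formula units per cell.
a³ = Z·M/(N_A·ρ) = 4 × 40.31 / (6.022 × 10²³ × 3.59) = 7.458 × 10^-23 cm³, so a = 4.209 × 10^-8 cm = 4.21 Å.

4.21 Å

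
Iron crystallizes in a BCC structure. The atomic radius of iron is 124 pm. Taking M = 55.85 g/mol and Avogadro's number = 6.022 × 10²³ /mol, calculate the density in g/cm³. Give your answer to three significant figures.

7.90 g/cm³

In a BCC lattice, atoms touch along the body diagonal, so √3·a = 4r, giving a = 286.4 pm = 2.864 × 10^-8 cm.
With Z = 2, ρ = Z·M/(N_A·a³) = 2 × 55.85 / (6.022 × 10²³ × 2.348 × 10^-23) = 7.899 g/cm³.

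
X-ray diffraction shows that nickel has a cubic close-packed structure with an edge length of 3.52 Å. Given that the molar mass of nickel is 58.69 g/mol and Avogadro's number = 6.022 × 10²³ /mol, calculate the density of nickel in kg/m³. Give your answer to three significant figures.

8940 kg/m³

An FCC unit cell contains Z = 4 atoms.
Cell volume: a³ = (3.52 Å)³ = (3.520 × 10^-8 cm)³ = 4.361 × 10^-23 cm³.
ρ = Z·M/(N_A·a³) = 4 × 58.69 / (6.022 × 10²³ × 4.361 × 10^-23) = 8.938 g/cm³ = 8940 kg/m³.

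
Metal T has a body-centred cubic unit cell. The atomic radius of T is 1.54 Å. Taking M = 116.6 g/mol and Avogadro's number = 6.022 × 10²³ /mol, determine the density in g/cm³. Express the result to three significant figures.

8.61 g/cm³

In a BCC lattice, atoms touch along the body diagonal, so √3·a = 4r, giving a = 3.556 Å = 3.556 × 10^-8 cm.
With Z = 2, ρ = Z·M/(N_A·a³) = 2 × 116.6 / (6.022 × 10²³ × 4.498 × 10^-23) = 8.609 g/cm³.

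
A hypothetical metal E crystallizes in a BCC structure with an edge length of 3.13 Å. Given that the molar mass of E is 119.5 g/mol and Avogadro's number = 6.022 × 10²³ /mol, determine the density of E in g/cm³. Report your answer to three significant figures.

12.9 g/cm³

A BCC unit cell contains Z = 2 atoms.
Cell volume: a³ = (3.13 Å)³ = (3.130 × 10^-8 cm)³ = 3.066 × 10^-23 cm³.
ρ = Z·M/(N_A·a³) = 2 × 119.5 / (6.022 × 10²³ × 3.066 × 10^-23) = 12.94 g/cm³.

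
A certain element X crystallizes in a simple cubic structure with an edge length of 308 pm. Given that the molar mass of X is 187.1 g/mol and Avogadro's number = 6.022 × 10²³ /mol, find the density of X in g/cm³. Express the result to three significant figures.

A simple cubic unit cell contains Z = 1 atom.
Cell volume: a³ = (308 pm)³ = (3.080 × 10^-8 cm)³ = 2.922 × 10^-23 cm³.
ρ = Z·M/(N_A·a³) = 1 × 187.1 / (6.022 × 10²³ × 2.922 × 10^-23) = 10.63 g/cm³.

10.6 g/cm³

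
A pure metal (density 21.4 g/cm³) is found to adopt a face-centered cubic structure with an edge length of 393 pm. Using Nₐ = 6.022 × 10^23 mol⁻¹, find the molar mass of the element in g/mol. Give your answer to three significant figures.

An FCC cell has Z = 4 atoms; a = 3.930 × 10^-8 cm.
M = ρ·N_A·a³/Z = 21.4 × 6.022 × 10²³ × 6.070 × 10^-23 / 4 = 196 g/mol.

196 g/mol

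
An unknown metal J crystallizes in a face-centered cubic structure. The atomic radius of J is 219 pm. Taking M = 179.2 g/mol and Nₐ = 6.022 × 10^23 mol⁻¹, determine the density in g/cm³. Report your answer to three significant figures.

5.01 g/cm³

In an FCC lattice, atoms touch along the face diagonal, so √2·a = 4r, giving a = 619.4 pm = 6.194 × 10^-8 cm.
With Z = 4, ρ = Z·M/(N_A·a³) = 4 × 179.2 / (6.022 × 10²³ × 2.377 × 10^-22) = 5.008 g/cm³.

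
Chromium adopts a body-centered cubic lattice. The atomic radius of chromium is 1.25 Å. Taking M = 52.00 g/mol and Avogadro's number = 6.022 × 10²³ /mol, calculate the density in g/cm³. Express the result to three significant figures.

In a BCC lattice, atoms touch along the body diagonal, so √3·a = 4r, giving a = 2.887 Å = 2.887 × 10^-8 cm.
With Z = 2, ρ = Z·M/(N_A·a³) = 2 × 52.00 / (6.022 × 10²³ × 2.406 × 10^-23) = 7.179 g/cm³.

7.18 g/cm³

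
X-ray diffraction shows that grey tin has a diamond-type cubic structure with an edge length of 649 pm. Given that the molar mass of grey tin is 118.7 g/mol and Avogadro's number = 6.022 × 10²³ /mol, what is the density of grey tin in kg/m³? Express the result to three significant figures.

5770 kg/m³

A diamond cubic unit cell contains Z = 8 atoms.
Cell volume: a³ = (649 pm)³ = (6.490 × 10^-8 cm)³ = 2.734 × 10^-22 cm³.
ρ = Z·M/(N_A·a³) = 8 × 118.7 / (6.022 × 10²³ × 2.734 × 10^-22) = 5.769 g/cm³ = 5770 kg/m³.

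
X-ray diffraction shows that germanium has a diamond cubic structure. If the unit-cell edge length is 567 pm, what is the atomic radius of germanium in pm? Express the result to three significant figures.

123 pm

In a diamond cubic lattice, nearest neighbors lie along the body diagonal with √3·a = 8r.
r = √3·a/8 = 1.7321 × 567 / 8 = 123 pm.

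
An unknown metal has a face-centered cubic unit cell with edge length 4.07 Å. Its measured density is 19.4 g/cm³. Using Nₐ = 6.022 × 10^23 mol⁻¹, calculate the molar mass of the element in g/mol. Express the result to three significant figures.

An FCC cell has Z = 4 atoms; a = 4.070 × 10^-8 cm.
M = ρ·N_A·a³/Z = 19.4 × 6.022 × 10²³ × 6.742 × 10^-23 / 4 = 197 g/mol.

197 g/mol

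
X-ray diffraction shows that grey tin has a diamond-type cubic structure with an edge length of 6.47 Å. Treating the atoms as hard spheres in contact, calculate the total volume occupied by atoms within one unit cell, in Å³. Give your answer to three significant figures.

92.1 Å³

In a diamond cubic lattice nearest neighbors lie along the body diagonal with √3·a = 8r, so r = 0.2165a = 1.401 Å.
V_atoms = Z × (4/3)πr³ = 8 × (4/3)π × (1.401)³ = 92.1 Å³.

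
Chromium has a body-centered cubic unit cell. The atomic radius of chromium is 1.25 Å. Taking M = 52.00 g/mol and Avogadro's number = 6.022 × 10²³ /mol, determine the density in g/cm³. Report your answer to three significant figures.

In a BCC lattice, atoms touch along the body diagonal, so √3·a = 4r, giving a = 2.887 Å = 2.887 × 10^-8 cm.
With Z = 2, ρ = Z·M/(N_A·a³) = 2 × 52.00 / (6.022 × 10²³ × 2.406 × 10^-23) = 7.179 g/cm³.

7.18 g/cm³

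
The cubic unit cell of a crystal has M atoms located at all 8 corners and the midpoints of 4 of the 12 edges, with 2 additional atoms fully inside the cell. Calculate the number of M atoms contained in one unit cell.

Corner atoms are shared by 8 cells (1/8 each), edge atoms by 4 (1/4 each), interior atoms are unshared.
Net atoms = 8 × 1/8 + 4 × 1/4 + 2 = 1 + 1 + 2 = 4.

4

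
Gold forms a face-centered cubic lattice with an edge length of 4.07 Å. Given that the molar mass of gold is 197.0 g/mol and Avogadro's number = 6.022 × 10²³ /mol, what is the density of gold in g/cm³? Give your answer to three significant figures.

An FCC unit cell contains Z = 4 atoms.
Cell volume: a³ = (4.07 Å)³ = (4.070 × 10^-8 cm)³ = 6.742 × 10^-23 cm³.
ρ = Z·M/(N_A·a³) = 4 × 197.0 / (6.022 × 10²³ × 6.742 × 10^-23) = 19.41 g/cm³.

19.4 g/cm³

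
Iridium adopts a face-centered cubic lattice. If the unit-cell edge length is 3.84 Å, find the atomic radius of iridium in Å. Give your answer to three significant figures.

1.36 Å

In an FCC lattice, atoms touch along the face diagonal, so √2·a = 4r.
r = √2·a/4 = 1.4142 × 3.84 / 4 = 1.36 Å.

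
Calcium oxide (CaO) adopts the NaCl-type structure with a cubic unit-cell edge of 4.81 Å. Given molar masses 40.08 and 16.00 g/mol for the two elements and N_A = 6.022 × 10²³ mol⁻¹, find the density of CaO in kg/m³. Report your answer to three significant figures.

The NaCl-type structure contains Z = 4 formula units per cell; M(CaO) = 40.08 + 16.00 = 56.08 g/mol.
a³ = (4.810 × 10^-8 cm)³ = 1.113 × 10^-22 cm³.
ρ = 4 × 56.08 / (6.022 × 10²³ × 1.113 × 10^-22) = 3.347 g/cm³ = 3350 kg/m³.

3350 kg/m³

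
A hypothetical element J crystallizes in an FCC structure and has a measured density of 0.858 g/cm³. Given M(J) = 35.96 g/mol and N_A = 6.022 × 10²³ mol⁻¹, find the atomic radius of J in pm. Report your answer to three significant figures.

For an FCC cell (Z = 4), a³ = Z·M/(N_A·ρ) = 4 × 35.96 / (6.022 × 10²³ × 0.8580) = 2.784 × 10^-22 cm³, so a = 6.530 × 10^-8 cm = 653.0 pm.
Atoms touch along the face diagonal, so √2·a = 4r, so r = 0.3536 × a = 231 pm.

231 pm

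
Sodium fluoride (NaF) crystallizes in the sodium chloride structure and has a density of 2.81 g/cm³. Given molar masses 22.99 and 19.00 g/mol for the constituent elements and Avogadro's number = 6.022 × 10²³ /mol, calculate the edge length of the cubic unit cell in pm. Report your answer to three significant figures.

463 pm

M(NaF) = 41.99 g/mol; Z = 4 formula units per cell.
a³ = Z·M/(N_A·ρ) = 4 × 41.99 / (6.022 × 10²³ × 2.81) = 9.926 × 10^-23 cm³, so a = 4.630 × 10^-8 cm = 463 pm.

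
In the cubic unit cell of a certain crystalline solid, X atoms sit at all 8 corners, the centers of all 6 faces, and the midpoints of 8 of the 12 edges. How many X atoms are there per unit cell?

Corner atoms are shared by 8 cells (1/8 each), face atoms by 2 (1/2 each), edge atoms by 4 (1/4 each).
Net atoms = 8 × 1/8 + 6 × 1/2 + 8 × 1/4 = 1 + 3 + 2 = 6.

6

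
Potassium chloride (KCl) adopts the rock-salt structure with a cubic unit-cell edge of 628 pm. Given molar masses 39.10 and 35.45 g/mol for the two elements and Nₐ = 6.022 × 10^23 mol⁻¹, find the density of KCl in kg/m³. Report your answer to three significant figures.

The rock-salt structure contains Z = 4 formula units per cell; M(KCl) = 39.10 + 35.45 = 74.55 g/mol.
a³ = (6.280 × 10^-8 cm)³ = 2.477 × 10^-22 cm³.
ρ = 4 × 74.55 / (6.022 × 10²³ × 2.477 × 10^-22) = 1.999 g/cm³ = 2000 kg/m³.

2000 kg/m³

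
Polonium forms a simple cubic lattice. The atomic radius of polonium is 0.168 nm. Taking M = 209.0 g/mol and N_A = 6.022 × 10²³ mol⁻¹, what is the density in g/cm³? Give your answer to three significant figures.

In a simple cubic lattice, atoms touch along the cell edge, so a = 2r, giving a = 0.3360 nm = 3.360 × 10^-8 cm.
With Z = 1, ρ = Z·M/(N_A·a³) = 1 × 209.0 / (6.022 × 10²³ × 3.793 × 10^-23) = 9.149 g/cm³.

9.15 g/cm³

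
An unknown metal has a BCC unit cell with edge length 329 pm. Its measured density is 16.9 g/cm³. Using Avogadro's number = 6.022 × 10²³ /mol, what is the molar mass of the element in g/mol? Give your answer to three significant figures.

A BCC cell has Z = 2 atoms; a = 3.290 × 10^-8 cm.
M = ρ·N_A·a³/Z = 16.9 × 6.022 × 10²³ × 3.561 × 10^-23 / 2 = 181 g/mol.

181 g/mol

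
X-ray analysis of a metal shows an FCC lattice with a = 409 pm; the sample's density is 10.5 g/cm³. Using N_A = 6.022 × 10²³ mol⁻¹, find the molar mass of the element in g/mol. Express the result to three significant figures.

An FCC cell has Z = 4 atoms; a = 4.090 × 10^-8 cm.
M = ρ·N_A·a³/Z = 10.5 × 6.022 × 10²³ × 6.842 × 10^-23 / 4 = 108 g/mol.

108 g/mol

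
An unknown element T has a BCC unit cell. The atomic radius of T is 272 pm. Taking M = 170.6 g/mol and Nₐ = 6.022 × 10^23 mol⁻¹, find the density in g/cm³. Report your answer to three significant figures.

In a BCC lattice, atoms touch along the body diagonal, so √3·a = 4r, giving a = 628.2 pm = 6.282 × 10^-8 cm.
With Z = 2, ρ = Z·M/(N_A·a³) = 2 × 170.6 / (6.022 × 10²³ × 2.479 × 10^-22) = 2.286 g/cm³.

2.29 g/cm³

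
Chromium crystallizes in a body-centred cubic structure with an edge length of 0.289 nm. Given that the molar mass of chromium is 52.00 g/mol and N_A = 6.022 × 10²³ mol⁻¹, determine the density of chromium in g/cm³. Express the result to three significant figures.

A BCC unit cell contains Z = 2 atoms.
Cell volume: a³ = (0.289 nm)³ = (2.890 × 10^-8 cm)³ = 2.414 × 10^-23 cm³.
ρ = Z·M/(N_A·a³) = 2 × 52.00 / (6.022 × 10²³ × 2.414 × 10^-23) = 7.155 g/cm³.

7.15 g/cm³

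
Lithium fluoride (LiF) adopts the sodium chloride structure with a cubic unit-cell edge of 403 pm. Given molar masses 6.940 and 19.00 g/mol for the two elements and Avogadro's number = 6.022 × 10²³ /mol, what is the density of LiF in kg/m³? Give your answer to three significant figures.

The sodium chloride structure contains Z = 4 formula units per cell; M(LiF) = 6.940 + 19.00 = 25.94 g/mol.
a³ = (4.030 × 10^-8 cm)³ = 6.545 × 10^-23 cm³.
ρ = 4 × 25.94 / (6.022 × 10²³ × 6.545 × 10^-23) = 2.633 g/cm³ = 2630 kg/m³.

2630 kg/m³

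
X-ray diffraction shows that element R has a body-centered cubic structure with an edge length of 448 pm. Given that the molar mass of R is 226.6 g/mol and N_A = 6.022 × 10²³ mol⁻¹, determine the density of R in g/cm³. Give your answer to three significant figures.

A BCC unit cell contains Z = 2 atoms.
Cell volume: a³ = (448 pm)³ = (4.480 × 10^-8 cm)³ = 8.992 × 10^-23 cm³.
ρ = Z·M/(N_A·a³) = 2 × 226.6 / (6.022 × 10²³ × 8.992 × 10^-23) = 8.370 g/cm³.

8.37 g/cm³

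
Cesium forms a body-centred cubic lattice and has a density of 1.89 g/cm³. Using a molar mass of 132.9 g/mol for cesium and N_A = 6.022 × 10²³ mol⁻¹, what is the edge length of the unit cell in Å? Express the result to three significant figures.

With Z = 2 atoms per BCC cell, a³ = Z·M/(N_A·ρ) = 2 × 132.9 / (6.022 × 10²³ × 1.890 g/cm³) = 2.335 × 10^-22 cm³.
a = (2.335 × 10^-22)^(1/3) = 6.158 × 10^-8 cm = 6.16 Å.

6.16 Å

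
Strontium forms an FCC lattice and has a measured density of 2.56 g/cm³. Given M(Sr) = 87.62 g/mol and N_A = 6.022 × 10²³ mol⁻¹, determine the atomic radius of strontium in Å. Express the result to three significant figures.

For an FCC cell (Z = 4), a³ = Z·M/(N_A·ρ) = 4 × 87.62 / (6.022 × 10²³ × 2.560) = 2.273 × 10^-22 cm³, so a = 6.103 × 10^-8 cm = 6.103 Å.
Atoms touch along the face diagonal, so √2·a = 4r, so r = 0.3536 × a = 2.16 Å.

2.16 Å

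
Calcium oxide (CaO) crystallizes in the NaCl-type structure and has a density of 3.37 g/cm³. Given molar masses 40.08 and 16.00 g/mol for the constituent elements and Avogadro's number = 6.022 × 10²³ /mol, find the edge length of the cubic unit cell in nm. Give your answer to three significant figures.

0.480 nm

M(CaO) = 56.08 g/mol; Z = 4 formula units per cell.
a³ = Z·M/(N_A·ρ) = 4 × 56.08 / (6.022 × 10²³ × 3.37) = 1.105 × 10^-22 cm³, so a = 4.799 × 10^-8 cm = 0.480 nm.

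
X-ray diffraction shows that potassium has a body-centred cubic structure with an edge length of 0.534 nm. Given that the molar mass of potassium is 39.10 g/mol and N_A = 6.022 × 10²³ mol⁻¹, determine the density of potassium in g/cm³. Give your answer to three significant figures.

A BCC unit cell contains Z = 2 atoms.
Cell volume: a³ = (0.534 nm)³ = (5.340 × 10^-8 cm)³ = 1.523 × 10^-22 cm³.
ρ = Z·M/(N_A·a³) = 2 × 39.10 / (6.022 × 10²³ × 1.523 × 10^-22) = 0.8528 g/cm³.

0.853 g/cm³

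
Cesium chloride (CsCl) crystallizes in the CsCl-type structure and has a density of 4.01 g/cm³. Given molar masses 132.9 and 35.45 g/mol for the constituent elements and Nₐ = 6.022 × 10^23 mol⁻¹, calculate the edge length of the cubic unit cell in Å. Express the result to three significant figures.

4.12 Å

M(CsCl) = 168.35 g/mol; Z = 1 formula unit per cell.
a³ = Z·M/(N_A·ρ) = 1 × 168.35 / (6.022 × 10²³ × 4.01) = 6.972 × 10^-23 cm³, so a = 4.116 × 10^-8 cm = 4.12 Å.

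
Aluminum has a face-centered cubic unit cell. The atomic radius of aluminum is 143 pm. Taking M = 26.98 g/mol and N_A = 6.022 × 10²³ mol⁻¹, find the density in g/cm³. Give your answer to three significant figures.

In an FCC lattice, atoms touch along the face diagonal, so √2·a = 4r, giving a = 404.5 pm = 4.045 × 10^-8 cm.
With Z = 4, ρ = Z·M/(N_A·a³) = 4 × 26.98 / (6.022 × 10²³ × 6.617 × 10^-23) = 2.708 g/cm³.

2.71 g/cm³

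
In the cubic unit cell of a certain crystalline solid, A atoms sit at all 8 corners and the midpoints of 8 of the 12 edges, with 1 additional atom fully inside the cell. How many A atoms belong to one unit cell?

4

Corner atoms are shared by 8 cells (1/8 each), edge atoms by 4 (1/4 each), interior atoms are unshared.
Net atoms = 8 × 1/8 + 8 × 1/4 + 1 = 1 + 2 + 1 = 4.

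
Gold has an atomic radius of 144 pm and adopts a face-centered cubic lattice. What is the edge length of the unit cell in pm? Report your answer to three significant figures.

407 pm

In an FCC lattice, atoms touch along the face diagonal, so √2·a = 4r.
a = 4r/√2 = 4 × 144 / 1.4142 = 407 pm.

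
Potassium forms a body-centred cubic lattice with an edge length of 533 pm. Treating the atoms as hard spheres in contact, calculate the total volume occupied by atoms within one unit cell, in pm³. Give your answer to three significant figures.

In a BCC lattice atoms touch along the body diagonal, so √3·a = 4r, so r = 0.4330a = 230.8 pm.
V_atoms = Z × (4/3)πr³ = 2 × (4/3)π × (230.8)³ = 1.03 × 10^8 pm³.

1.03 × 10^8 pm³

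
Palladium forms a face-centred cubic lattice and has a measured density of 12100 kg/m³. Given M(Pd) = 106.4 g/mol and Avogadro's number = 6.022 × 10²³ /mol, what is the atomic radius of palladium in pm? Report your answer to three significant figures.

For an FCC cell (Z = 4), a³ = Z·M/(N_A·ρ) = 4 × 106.4 / (6.022 × 10²³ × 12.10) = 5.841 × 10^-23 cm³, so a = 3.880 × 10^-8 cm = 388.0 pm.
Atoms touch along the face diagonal, so √2·a = 4r, so r = 0.3536 × a = 137 pm.

137 pm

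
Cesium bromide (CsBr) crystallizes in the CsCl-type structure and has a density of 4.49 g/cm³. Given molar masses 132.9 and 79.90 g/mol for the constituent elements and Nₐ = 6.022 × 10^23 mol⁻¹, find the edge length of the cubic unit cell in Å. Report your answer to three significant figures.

4.29 Å

M(CsBr) = 212.8 g/mol; Z = 1 formula unit per cell.
a³ = Z·M/(N_A·ρ) = 1 × 212.8 / (6.022 × 10²³ × 4.49) = 7.870 × 10^-23 cm³, so a = 4.285 × 10^-8 cm = 4.29 Å.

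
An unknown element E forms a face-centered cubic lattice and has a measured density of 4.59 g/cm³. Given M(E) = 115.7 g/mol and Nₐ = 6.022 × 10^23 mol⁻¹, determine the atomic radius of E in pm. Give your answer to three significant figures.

195 pm

For an FCC cell (Z = 4), a³ = Z·M/(N_A·ρ) = 4 × 115.7 / (6.022 × 10²³ × 4.590) = 1.674 × 10^-22 cm³, so a = 5.512 × 10^-8 cm = 551.2 pm.
Atoms touch along the face diagonal, so √2·a = 4r, so r = 0.3536 × a = 195 pm.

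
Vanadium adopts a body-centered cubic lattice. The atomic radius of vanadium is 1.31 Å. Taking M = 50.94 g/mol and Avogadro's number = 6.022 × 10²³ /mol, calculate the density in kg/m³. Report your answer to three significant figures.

In a BCC lattice, atoms touch along the body diagonal, so √3·a = 4r, giving a = 3.025 Å = 3.025 × 10^-8 cm.
With Z = 2, ρ = Z·M/(N_A·a³) = 2 × 50.94 / (6.022 × 10²³ × 2.769 × 10^-23) = 6.110 g/cm³ = 6110 kg/m³.

6110 kg/m³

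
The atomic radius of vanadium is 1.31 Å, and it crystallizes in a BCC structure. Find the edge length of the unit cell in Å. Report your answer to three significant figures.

In a BCC lattice, atoms touch along the body diagonal, so √3·a = 4r.
a = 4r/√3 = 4 × 1.31 / 1.7321 = 3.03 Å.

3.03 Å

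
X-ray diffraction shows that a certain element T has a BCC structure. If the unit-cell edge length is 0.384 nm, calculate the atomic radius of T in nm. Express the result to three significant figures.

In a BCC lattice, atoms touch along the body diagonal, so √3·a = 4r.
r = √3·a/4 = 1.7321 × 0.384 / 4 = 0.166 nm.

0.166 nm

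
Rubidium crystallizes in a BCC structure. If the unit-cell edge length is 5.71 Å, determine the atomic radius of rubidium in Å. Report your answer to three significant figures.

2.47 Å

In a BCC lattice, atoms touch along the body diagonal, so √3·a = 4r.
r = √3·a/4 = 1.7321 × 5.71 / 4 = 2.47 Å.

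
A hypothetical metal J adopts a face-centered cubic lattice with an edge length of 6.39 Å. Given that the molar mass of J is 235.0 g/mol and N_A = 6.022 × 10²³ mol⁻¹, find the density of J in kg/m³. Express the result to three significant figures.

An FCC unit cell contains Z = 4 atoms.
Cell volume: a³ = (6.39 Å)³ = (6.390 × 10^-8 cm)³ = 2.609 × 10^-22 cm³.
ρ = Z·M/(N_A·a³) = 4 × 235.0 / (6.022 × 10²³ × 2.609 × 10^-22) = 5.983 g/cm³ = 5980 kg/m³.

5980 kg/m³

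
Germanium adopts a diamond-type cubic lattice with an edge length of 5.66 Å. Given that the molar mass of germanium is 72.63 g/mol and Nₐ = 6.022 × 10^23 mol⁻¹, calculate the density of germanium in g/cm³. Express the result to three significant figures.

5.32 g/cm³

A diamond cubic unit cell contains Z = 8 atoms.
Cell volume: a³ = (5.66 Å)³ = (5.660 × 10^-8 cm)³ = 1.813 × 10^-22 cm³.
ρ = Z·M/(N_A·a³) = 8 × 72.63 / (6.022 × 10²³ × 1.813 × 10^-22) = 5.321 g/cm³.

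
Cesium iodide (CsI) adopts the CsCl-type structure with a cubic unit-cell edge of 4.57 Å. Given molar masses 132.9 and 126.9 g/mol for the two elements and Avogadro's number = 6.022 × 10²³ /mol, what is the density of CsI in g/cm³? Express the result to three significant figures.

The CsCl-type structure contains Z = 1 formula unit per cell; M(CsI) = 132.9 + 126.9 = 259.8 g/mol.
a³ = (4.570 × 10^-8 cm)³ = 9.544 × 10^-23 cm³.
ρ = 1 × 259.8 / (6.022 × 10²³ × 9.544 × 10^-23) = 4.520 g/cm³.

4.52 g/cm³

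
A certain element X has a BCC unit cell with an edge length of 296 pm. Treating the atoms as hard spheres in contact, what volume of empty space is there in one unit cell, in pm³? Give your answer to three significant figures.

8.29 × 10^6 pm³

In a BCC lattice atoms touch along the body diagonal, so √3·a = 4r, so r = 0.4330a = 128.2 pm.
V_cell = a³ = 2.593 × 10^7 pm³; V_atoms = 2 × (4/3)πr³ = 1.764 × 10^7 pm³.
Empty space = 2.593 × 10^7 − 1.764 × 10^7 = 8.29 × 10^6 pm³.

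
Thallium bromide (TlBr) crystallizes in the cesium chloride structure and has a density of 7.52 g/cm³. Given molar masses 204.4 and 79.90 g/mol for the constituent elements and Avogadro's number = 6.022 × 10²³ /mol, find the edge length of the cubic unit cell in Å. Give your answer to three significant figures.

M(TlBr) = 284.3 g/mol; Z = 1 formula unit per cell.
a³ = Z·M/(N_A·ρ) = 1 × 284.3 / (6.022 × 10²³ × 7.52) = 6.278 × 10^-23 cm³, so a = 3.974 × 10^-8 cm = 3.97 Å.

3.97 Å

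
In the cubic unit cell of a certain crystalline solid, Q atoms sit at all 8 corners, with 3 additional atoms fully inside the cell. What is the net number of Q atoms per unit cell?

Corner atoms are shared by 8 cells (1/8 each), interior atoms are unshared.
Net atoms = 8 × 1/8 + 3 = 1 + 3 = 4.

4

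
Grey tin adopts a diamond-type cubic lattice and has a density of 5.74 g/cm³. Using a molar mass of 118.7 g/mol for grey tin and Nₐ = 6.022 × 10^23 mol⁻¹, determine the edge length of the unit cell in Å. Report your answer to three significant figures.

With Z = 8 atoms per diamond cubic cell, a³ = Z·M/(N_A·ρ) = 8 × 118.7 / (6.022 × 10²³ × 5.740 g/cm³) = 2.747 × 10^-22 cm³.
a = (2.747 × 10^-22)^(1/3) = 6.501 × 10^-8 cm = 6.50 Å.

6.50 Å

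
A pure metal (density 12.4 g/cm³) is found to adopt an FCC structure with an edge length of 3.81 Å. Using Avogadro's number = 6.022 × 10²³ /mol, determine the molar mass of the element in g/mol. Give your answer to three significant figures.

An FCC cell has Z = 4 atoms; a = 3.810 × 10^-8 cm.
M = ρ·N_A·a³/Z = 12.4 × 6.022 × 10²³ × 5.531 × 10^-23 / 4 = 103 g/mol.

103 g/mol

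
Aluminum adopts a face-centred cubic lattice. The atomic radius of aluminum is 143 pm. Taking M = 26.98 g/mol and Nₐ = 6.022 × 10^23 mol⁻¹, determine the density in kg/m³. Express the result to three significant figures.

In an FCC lattice, atoms touch along the face diagonal, so √2·a = 4r, giving a = 404.5 pm = 4.045 × 10^-8 cm.
With Z = 4, ρ = Z·M/(N_A·a³) = 4 × 26.98 / (6.022 × 10²³ × 6.617 × 10^-23) = 2.708 g/cm³ = 2710 kg/m³.

2710 kg/m³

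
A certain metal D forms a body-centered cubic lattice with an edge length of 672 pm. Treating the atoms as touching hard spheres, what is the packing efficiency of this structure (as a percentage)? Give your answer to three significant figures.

68.0%

In a BCC lattice atoms touch along the body diagonal, so √3·a = 4r, so r = 0.4330a = 291.0 pm.
Packing fraction = Z·(4/3)πr³ / a³ = 2 × (4/3)π × (291.0)³ / (672)³ = 0.6802 = 68.0%.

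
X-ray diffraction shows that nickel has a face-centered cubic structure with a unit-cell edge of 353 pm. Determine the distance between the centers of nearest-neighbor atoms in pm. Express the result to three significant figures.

250 pm

In an FCC structure, atoms touch along the face diagonal, so √2·a = 4r; the nearest-neighbor distance equals 2r = 0.7071·a.
d = 0.7071 × 353 = 250 pm.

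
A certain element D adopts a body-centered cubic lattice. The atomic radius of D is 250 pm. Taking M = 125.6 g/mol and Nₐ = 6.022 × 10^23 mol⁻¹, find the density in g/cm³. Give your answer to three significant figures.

In a BCC lattice, atoms touch along the body diagonal, so √3·a = 4r, giving a = 577.4 pm = 5.774 × 10^-8 cm.
With Z = 2, ρ = Z·M/(N_A·a³) = 2 × 125.6 / (6.022 × 10²³ × 1.925 × 10^-22) = 2.168 g/cm³.

2.17 g/cm³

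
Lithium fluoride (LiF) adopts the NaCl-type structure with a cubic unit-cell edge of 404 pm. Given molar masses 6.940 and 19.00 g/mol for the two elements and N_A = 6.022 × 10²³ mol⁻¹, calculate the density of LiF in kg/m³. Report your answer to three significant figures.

2610 kg/m³

The NaCl-type structure contains Z = 4 formula units per cell; M(LiF) = 6.940 + 19.00 = 25.94 g/mol.
a³ = (4.040 × 10^-8 cm)³ = 6.594 × 10^-23 cm³.
ρ = 4 × 25.94 / (6.022 × 10²³ × 6.594 × 10^-23) = 2.613 g/cm³ = 2610 kg/m³.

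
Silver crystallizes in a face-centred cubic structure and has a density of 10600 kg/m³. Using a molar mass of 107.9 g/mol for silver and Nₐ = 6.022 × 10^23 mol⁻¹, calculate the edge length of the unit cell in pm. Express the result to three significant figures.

407 pm

With Z = 4 atoms per FCC cell, a³ = Z·M/(N_A·ρ) = 4 × 107.9 / (6.022 × 10²³ × 10.60 g/cm³) = 6.761 × 10^-23 cm³.
a = (6.761 × 10^-23)^(1/3) = 4.074 × 10^-8 cm = 407 pm.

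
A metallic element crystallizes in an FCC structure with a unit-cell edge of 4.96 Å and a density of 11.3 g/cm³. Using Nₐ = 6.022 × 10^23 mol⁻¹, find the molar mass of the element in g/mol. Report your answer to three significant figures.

208 g/mol

An FCC cell has Z = 4 atoms; a = 4.960 × 10^-8 cm.
M = ρ·N_A·a³/Z = 11.3 × 6.022 × 10²³ × 1.220 × 10^-22 / 4 = 208 g/mol.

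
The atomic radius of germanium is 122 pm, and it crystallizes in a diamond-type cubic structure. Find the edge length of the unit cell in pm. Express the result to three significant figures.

563 pm

In a diamond cubic lattice, nearest neighbors lie along the body diagonal with √3·a = 8r.
a = 8r/√3 = 8 × 122 / 1.7321 = 563 pm.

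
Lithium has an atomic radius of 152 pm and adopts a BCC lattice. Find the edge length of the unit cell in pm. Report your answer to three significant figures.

In a BCC lattice, atoms touch along the body diagonal, so √3·a = 4r.
a = 4r/√3 = 4 × 152 / 1.7321 = 351 pm.

351 pm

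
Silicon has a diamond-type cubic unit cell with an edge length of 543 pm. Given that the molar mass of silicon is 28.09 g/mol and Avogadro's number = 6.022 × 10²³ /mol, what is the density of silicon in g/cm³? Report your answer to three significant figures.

A diamond cubic unit cell contains Z = 8 atoms.
Cell volume: a³ = (543 pm)³ = (5.430 × 10^-8 cm)³ = 1.601 × 10^-22 cm³.
ρ = Z·M/(N_A·a³) = 8 × 28.09 / (6.022 × 10²³ × 1.601 × 10^-22) = 2.331 g/cm³.

2.33 g/cm³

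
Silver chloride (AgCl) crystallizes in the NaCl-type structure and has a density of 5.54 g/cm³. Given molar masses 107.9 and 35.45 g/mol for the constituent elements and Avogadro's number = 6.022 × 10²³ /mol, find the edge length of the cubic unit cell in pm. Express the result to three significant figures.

M(AgCl) = 143.35 g/mol; Z = 4 formula units per cell.
a³ = Z·M/(N_A·ρ) = 4 × 143.35 / (6.022 × 10²³ × 5.54) = 1.719 × 10^-22 cm³, so a = 5.560 × 10^-8 cm = 556 pm.

556 pm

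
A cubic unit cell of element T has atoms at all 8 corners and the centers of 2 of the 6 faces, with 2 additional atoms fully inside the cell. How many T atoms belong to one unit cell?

Corner atoms are shared by 8 cells (1/8 each), face atoms by 2 (1/2 each), interior atoms are unshared.
Net atoms = 8 × 1/8 + 2 × 1/2 + 2 = 1 + 1 + 2 = 4.

4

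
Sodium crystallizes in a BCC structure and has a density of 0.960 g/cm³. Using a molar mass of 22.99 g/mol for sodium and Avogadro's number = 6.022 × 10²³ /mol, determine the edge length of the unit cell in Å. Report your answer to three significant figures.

4.30 Å

With Z = 2 atoms per BCC cell, a³ = Z·M/(N_A·ρ) = 2 × 22.99 / (6.022 × 10²³ × 0.9600 g/cm³) = 7.953 × 10^-23 cm³.
a = (7.953 × 10^-23)^(1/3) = 4.301 × 10^-8 cm = 4.30 Å.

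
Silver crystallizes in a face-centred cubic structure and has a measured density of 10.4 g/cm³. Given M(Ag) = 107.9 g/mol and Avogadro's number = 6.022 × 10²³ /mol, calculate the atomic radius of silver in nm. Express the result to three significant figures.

0.145 nm

For an FCC cell (Z = 4), a³ = Z·M/(N_A·ρ) = 4 × 107.9 / (6.022 × 10²³ × 10.40) = 6.891 × 10^-23 cm³, so a = 4.100 × 10^-8 cm = 0.4100 nm.
Atoms touch along the face diagonal, so √2·a = 4r, so r = 0.3536 × a = 0.145 nm.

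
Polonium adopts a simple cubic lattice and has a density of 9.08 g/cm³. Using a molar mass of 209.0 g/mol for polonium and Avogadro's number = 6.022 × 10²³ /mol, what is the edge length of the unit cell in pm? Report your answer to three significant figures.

With Z = 1 atom per simple cubic cell, a³ = Z·M/(N_A·ρ) = 1 × 209.0 / (6.022 × 10²³ × 9.080 g/cm³) = 3.822 × 10^-23 cm³.
a = (3.822 × 10^-23)^(1/3) = 3.369 × 10^-8 cm = 337 pm.

337 pm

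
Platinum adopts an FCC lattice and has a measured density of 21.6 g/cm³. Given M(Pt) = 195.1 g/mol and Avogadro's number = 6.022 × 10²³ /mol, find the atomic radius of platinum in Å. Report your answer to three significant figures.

For an FCC cell (Z = 4), a³ = Z·M/(N_A·ρ) = 4 × 195.1 / (6.022 × 10²³ × 21.60) = 6.000 × 10^-23 cm³, so a = 3.915 × 10^-8 cm = 3.915 Å.
Atoms touch along the face diagonal, so √2·a = 4r, so r = 0.3536 × a = 1.38 Å.

1.38 Å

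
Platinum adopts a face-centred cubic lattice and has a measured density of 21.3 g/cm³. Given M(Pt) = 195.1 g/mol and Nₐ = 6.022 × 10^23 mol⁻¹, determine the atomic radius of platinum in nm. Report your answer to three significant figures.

For an FCC cell (Z = 4), a³ = Z·M/(N_A·ρ) = 4 × 195.1 / (6.022 × 10²³ × 21.30) = 6.084 × 10^-23 cm³, so a = 3.933 × 10^-8 cm = 0.3933 nm.
Atoms touch along the face diagonal, so √2·a = 4r, so r = 0.3536 × a = 0.139 nm.

0.139 nm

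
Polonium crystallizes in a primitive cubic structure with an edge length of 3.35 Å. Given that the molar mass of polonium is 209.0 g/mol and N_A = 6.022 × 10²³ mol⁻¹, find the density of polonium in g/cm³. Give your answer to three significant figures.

9.23 g/cm³

A simple cubic unit cell contains Z = 1 atom.
Cell volume: a³ = (3.35 Å)³ = (3.350 × 10^-8 cm)³ = 3.760 × 10^-23 cm³.
ρ = Z·M/(N_A·a³) = 1 × 209.0 / (6.022 × 10²³ × 3.760 × 10^-23) = 9.231 g/cm³.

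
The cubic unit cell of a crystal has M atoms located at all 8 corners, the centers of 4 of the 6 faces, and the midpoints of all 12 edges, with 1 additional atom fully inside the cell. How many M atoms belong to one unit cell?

Corner atoms are shared by 8 cells (1/8 each), face atoms by 2 (1/2 each), edge atoms by 4 (1/4 each), interior atoms are unshared.
Net atoms = 8 × 1/8 + 4 × 1/2 + 12 × 1/4 + 1 = 1 + 2 + 3 + 1 = 7.

7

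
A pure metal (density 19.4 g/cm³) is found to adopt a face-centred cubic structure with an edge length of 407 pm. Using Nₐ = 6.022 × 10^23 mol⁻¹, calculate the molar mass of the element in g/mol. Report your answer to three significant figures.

197 g/mol

An FCC cell has Z = 4 atoms; a = 4.070 × 10^-8 cm.
M = ρ·N_A·a³/Z = 19.4 × 6.022 × 10²³ × 6.742 × 10^-23 / 4 = 197 g/mol.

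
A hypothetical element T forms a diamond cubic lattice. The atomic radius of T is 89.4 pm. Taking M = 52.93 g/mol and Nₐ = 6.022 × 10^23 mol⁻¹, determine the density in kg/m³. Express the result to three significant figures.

In a diamond cubic lattice, nearest neighbors lie along the body diagonal with √3·a = 8r, giving a = 412.9 pm = 4.129 × 10^-8 cm.
With Z = 8, ρ = Z·M/(N_A·a³) = 8 × 52.93 / (6.022 × 10²³ × 7.040 × 10^-23) = 9.987 g/cm³ = 9990 kg/m³.

9990 kg/m³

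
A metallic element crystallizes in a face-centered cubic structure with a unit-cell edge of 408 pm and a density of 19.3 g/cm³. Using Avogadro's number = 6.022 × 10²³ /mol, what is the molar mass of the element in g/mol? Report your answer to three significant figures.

197 g/mol

An FCC cell has Z = 4 atoms; a = 4.080 × 10^-8 cm.
M = ρ·N_A·a³/Z = 19.3 × 6.022 × 10²³ × 6.792 × 10^-23 / 4 = 197 g/mol.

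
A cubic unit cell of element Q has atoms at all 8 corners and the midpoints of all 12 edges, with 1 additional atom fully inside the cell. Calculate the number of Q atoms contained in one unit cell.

Corner atoms are shared by 8 cells (1/8 each), edge atoms by 4 (1/4 each), interior atoms are unshared.
Net atoms = 8 × 1/8 + 12 × 1/4 + 1 = 1 + 3 + 1 = 5.

5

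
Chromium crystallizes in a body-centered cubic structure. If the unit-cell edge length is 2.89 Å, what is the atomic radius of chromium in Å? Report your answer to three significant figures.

1.25 Å

In a BCC lattice, atoms touch along the body diagonal, so √3·a = 4r.
r = √3·a/4 = 1.7321 × 2.89 / 4 = 1.25 Å.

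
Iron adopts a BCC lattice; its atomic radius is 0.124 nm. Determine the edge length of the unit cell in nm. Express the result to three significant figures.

In a BCC lattice, atoms touch along the body diagonal, so √3·a = 4r.
a = 4r/√3 = 4 × 0.124 / 1.7321 = 0.286 nm.

0.286 nm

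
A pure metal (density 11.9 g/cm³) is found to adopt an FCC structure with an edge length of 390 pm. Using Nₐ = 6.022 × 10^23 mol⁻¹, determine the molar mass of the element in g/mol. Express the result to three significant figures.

106 g/mol

An FCC cell has Z = 4 atoms; a = 3.900 × 10^-8 cm.
M = ρ·N_A·a³/Z = 11.9 × 6.022 × 10²³ × 5.932 × 10^-23 / 4 = 106 g/mol.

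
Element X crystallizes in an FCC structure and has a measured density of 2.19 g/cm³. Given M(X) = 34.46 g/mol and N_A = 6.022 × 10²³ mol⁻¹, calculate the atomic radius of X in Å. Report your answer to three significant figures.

For an FCC cell (Z = 4), a³ = Z·M/(N_A·ρ) = 4 × 34.46 / (6.022 × 10²³ × 2.190) = 1.045 × 10^-22 cm³, so a = 4.710 × 10^-8 cm = 4.710 Å.
Atoms touch along the face diagonal, so √2·a = 4r, so r = 0.3536 × a = 1.67 Å.

1.67 Å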